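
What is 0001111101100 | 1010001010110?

OR: 1 when either bit is 1
  0001111101100
| 1010001010110
---------------
  1011111111110
Decimal: 1004 | 5206 = 6142



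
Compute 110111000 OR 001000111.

OR: 1 when either bit is 1
  110111000
| 001000111
-----------
  111111111
Decimal: 440 | 71 = 511



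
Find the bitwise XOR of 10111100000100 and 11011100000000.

XOR: 1 when bits differ
  10111100000100
^ 11011100000000
----------------
  01100000000100
Decimal: 12036 ^ 14080 = 6148



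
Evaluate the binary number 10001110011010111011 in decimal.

Sum of powers of 2 for each 1-bit:
2^0 + 2^1 + 2^3 + 2^4 + 2^5 + 2^7 + 2^9 + 2^10 + 2^13 + 2^14 + 2^15 + 2^19
= 1 + 2 + 8 + 16 + 32 + 128 + 512 + 1024 + 8192 + 16384 + 32768 + 524288
= 583355



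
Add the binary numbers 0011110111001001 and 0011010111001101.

Add column by column from the right: bit + bit + carry-in; write the sum mod 2, carry 1 when the sum is 2 or 3.
carry:  0111101110010010
        0011110111001001
+       0011010111001101
------------------------
       00111001110010110
(the carry out of the leftmost column, 0, becomes the leading bit)
Decimal check:
  0011110111001001 = 8192 + 4096 + 2048 + 1024 + 256 + 128 + 64 + 8 + 1 = 15817
  0011010111001101 = 8192 + 4096 + 1024 + 256 + 128 + 64 + 8 + 4 + 1 = 13773
  15817 + 13773 = 29590, and 00111001110010110 = 16384 + 8192 + 4096 + 512 + 256 + 128 + 16 + 4 + 2 = 29590 ✓



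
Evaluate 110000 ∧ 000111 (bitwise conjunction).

AND: 1 only when both bits are 1
  110000
& 000111
--------
  000000
Decimal: 48 & 7 = 0



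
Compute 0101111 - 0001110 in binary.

Method 1 - Direct subtraction (column by column from the right: bit − bit − borrow-in; if negative, add 2 and borrow 1 from the next column):
borrow: 0000000
        0101111
-       0001110
---------------
        0100001

Method 2 - Add two's complement:
Two's complement of 0001110: invert → 1110001, add 1 → 1110010
  0101111
+ 1110010
---------
 10100001  (end carry out of the top bit = 1)
Discarding the end carry: 0100001
Decimal check:
  0101111 = 32 + 8 + 4 + 2 + 1 = 47
  0001110 = 8 + 4 + 2 = 14
  47 - 14 = 33, and 0100001 = 32 + 1 = 33 ✓



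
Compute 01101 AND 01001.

AND: 1 only when both bits are 1
  01101
& 01001
-------
  01001
Decimal: 13 & 9 = 9



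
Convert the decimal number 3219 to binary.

Using repeated division by 2:
3219 ÷ 2 = 1609 remainder 1
1609 ÷ 2 = 804 remainder 1
804 ÷ 2 = 402 remainder 0
402 ÷ 2 = 201 remainder 0
201 ÷ 2 = 100 remainder 1
100 ÷ 2 = 50 remainder 0
50 ÷ 2 = 25 remainder 0
25 ÷ 2 = 12 remainder 1
12 ÷ 2 = 6 remainder 0
6 ÷ 2 = 3 remainder 0
3 ÷ 2 = 1 remainder 1
1 ÷ 2 = 0 remainder 1
Reading remainders bottom to top: 110010010011



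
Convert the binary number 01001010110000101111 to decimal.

Sum of powers of 2 for each 1-bit:
2^0 + 2^1 + 2^2 + 2^3 + 2^5 + 2^10 + 2^11 + 2^13 + 2^15 + 2^18
= 1 + 2 + 4 + 8 + 32 + 1024 + 2048 + 8192 + 32768 + 262144
= 306223



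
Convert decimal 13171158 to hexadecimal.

Using repeated division by 16 (digits 10–15 are A–F):
13171158 ÷ 16 = 823197 remainder 6
823197 ÷ 16 = 51449 remainder 13 (D)
51449 ÷ 16 = 3215 remainder 9
3215 ÷ 16 = 200 remainder 15 (F)
200 ÷ 16 = 12 remainder 8
12 ÷ 16 = 0 remainder 12 (C)
Reading remainders bottom to top: C8F9D6



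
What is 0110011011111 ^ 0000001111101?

XOR: 1 when bits differ
  0110011011111
^ 0000001111101
---------------
  0110010100010
Decimal: 3295 ^ 125 = 3234



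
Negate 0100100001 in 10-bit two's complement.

Original: 0100100001
Step 1 - Invert all bits: 1011011110
Step 2 - Add 1: 1011011111
Verification: 0100100001 + 1011011111 = 10000000000; discarding the end carry (carry out of the top bit) leaves the 10-bit value 0000000000, as required for x + (-x)



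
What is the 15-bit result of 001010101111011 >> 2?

Original: 001010101111011 (decimal 5499)
Shift right by 2 positions
Drop the 2 low bits; fill with zeros on the left
Result: 000010101011110 (decimal 1374)
Equivalent: 5499 >> 2 = 5499 ÷ 2^2 = 1374



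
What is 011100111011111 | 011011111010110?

OR: 1 when either bit is 1
  011100111011111
| 011011111010110
-----------------
  011111111011111
Decimal: 14815 | 14294 = 16351



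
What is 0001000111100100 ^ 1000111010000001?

XOR: 1 when bits differ
  0001000111100100
^ 1000111010000001
------------------
  1001111101100101
Decimal: 4580 ^ 36481 = 40805



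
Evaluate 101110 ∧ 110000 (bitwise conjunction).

AND: 1 only when both bits are 1
  101110
& 110000
--------
  100000
Decimal: 46 & 48 = 32



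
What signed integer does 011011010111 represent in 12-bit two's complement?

Binary: 011011010111
Sign bit: 0 (non-negative)
Read directly as an unsigned value:
011011010111 = 1024 + 512 + 128 + 64 + 16 + 4 + 2 + 1 = 1751
Value: 1751



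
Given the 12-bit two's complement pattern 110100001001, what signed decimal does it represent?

Binary: 110100001001
Sign bit: 1 (negative)
Invert: 001011110110
Add 1:  001011110111
Magnitude: 001011110111 = 512 + 128 + 64 + 32 + 16 + 4 + 2 + 1 = 759
Value: -759



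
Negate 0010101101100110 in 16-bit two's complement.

Original: 0010101101100110
Step 1 - Invert all bits: 1101010010011001
Step 2 - Add 1: 1101010010011010
Verification: 0010101101100110 + 1101010010011010 = 10000000000000000; discarding the end carry (carry out of the top bit) leaves the 16-bit value 0000000000000000, as required for x + (-x)



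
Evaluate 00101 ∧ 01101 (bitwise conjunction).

AND: 1 only when both bits are 1
  00101
& 01101
-------
  00101
Decimal: 5 & 13 = 5



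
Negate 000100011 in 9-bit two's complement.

Original: 000100011
Step 1 - Invert all bits: 111011100
Step 2 - Add 1: 111011101
Verification: 000100011 + 111011101 = 1000000000; discarding the end carry (carry out of the top bit) leaves the 9-bit value 000000000, as required for x + (-x)



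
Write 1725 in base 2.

Using repeated division by 2:
1725 ÷ 2 = 862 remainder 1
862 ÷ 2 = 431 remainder 0
431 ÷ 2 = 215 remainder 1
215 ÷ 2 = 107 remainder 1
107 ÷ 2 = 53 remainder 1
53 ÷ 2 = 26 remainder 1
26 ÷ 2 = 13 remainder 0
13 ÷ 2 = 6 remainder 1
6 ÷ 2 = 3 remainder 0
3 ÷ 2 = 1 remainder 1
1 ÷ 2 = 0 remainder 1
Reading remainders bottom to top: 11010111101



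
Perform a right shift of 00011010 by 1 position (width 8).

Original: 00011010 (decimal 26)
Shift right by 1 position
Drop the 1 low bit; fill with zero on the left
Result: 00001101 (decimal 13)
Equivalent: 26 >> 1 = 26 ÷ 2^1 = 13



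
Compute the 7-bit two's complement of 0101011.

Original: 0101011
Step 1 - Invert all bits: 1010100
Step 2 - Add 1: 1010101
Verification: 0101011 + 1010101 = 10000000; discarding the end carry (carry out of the top bit) leaves the 7-bit value 0000000, as required for x + (-x)



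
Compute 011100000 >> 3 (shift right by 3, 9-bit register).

Original: 011100000 (decimal 224)
Shift right by 3 positions
Drop the 3 low bits; fill with zeros on the left
Result: 000011100 (decimal 28)
Equivalent: 224 >> 3 = 224 ÷ 2^3 = 28



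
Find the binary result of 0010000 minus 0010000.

Method 1 - Direct subtraction (column by column from the right: bit − bit − borrow-in; if negative, add 2 and borrow 1 from the next column):
borrow: 0000000
        0010000
-       0010000
---------------
        0000000

Method 2 - Add two's complement:
Two's complement of 0010000: invert → 1101111, add 1 → 1110000
  0010000
+ 1110000
---------
 10000000  (end carry out of the top bit = 1)
Discarding the end carry: 0000000
Decimal check:
  0010000 = 16
  0010000 = 16
  16 - 16 = 0, and 0000000 = 0 ✓



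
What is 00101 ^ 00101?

XOR: 1 when bits differ
  00101
^ 00101
-------
  00000
Decimal: 5 ^ 5 = 0



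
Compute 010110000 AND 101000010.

AND: 1 only when both bits are 1
  010110000
& 101000010
-----------
  000000000
Decimal: 176 & 322 = 0



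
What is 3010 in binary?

Using repeated division by 2:
3010 ÷ 2 = 1505 remainder 0
1505 ÷ 2 = 752 remainder 1
752 ÷ 2 = 376 remainder 0
376 ÷ 2 = 188 remainder 0
188 ÷ 2 = 94 remainder 0
94 ÷ 2 = 47 remainder 0
47 ÷ 2 = 23 remainder 1
23 ÷ 2 = 11 remainder 1
11 ÷ 2 = 5 remainder 1
5 ÷ 2 = 2 remainder 1
2 ÷ 2 = 1 remainder 0
1 ÷ 2 = 0 remainder 1
Reading remainders bottom to top: 101111000010



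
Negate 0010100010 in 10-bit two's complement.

Original: 0010100010
Step 1 - Invert all bits: 1101011101
Step 2 - Add 1: 1101011110
Verification: 0010100010 + 1101011110 = 10000000000; discarding the end carry (carry out of the top bit) leaves the 10-bit value 0000000000, as required for x + (-x)



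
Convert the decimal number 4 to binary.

Using repeated division by 2:
4 ÷ 2 = 2 remainder 0
2 ÷ 2 = 1 remainder 0
1 ÷ 2 = 0 remainder 1
Reading remainders bottom to top: 100



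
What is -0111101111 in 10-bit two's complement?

Original: 0111101111
Step 1 - Invert all bits: 1000010000
Step 2 - Add 1: 1000010001
Verification: 0111101111 + 1000010001 = 10000000000; discarding the end carry (carry out of the top bit) leaves the 10-bit value 0000000000, as required for x + (-x)



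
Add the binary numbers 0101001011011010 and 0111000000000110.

Add column by column from the right: bit + bit + carry-in; write the sum mod 2, carry 1 when the sum is 2 or 3.
carry:  1110000000111100
        0101001011011010
+       0111000000000110
------------------------
       01100001011100000
(the carry out of the leftmost column, 0, becomes the leading bit)
Decimal check:
  0101001011011010 = 16384 + 4096 + 512 + 128 + 64 + 16 + 8 + 2 = 21210
  0111000000000110 = 16384 + 8192 + 4096 + 4 + 2 = 28678
  21210 + 28678 = 49888, and 01100001011100000 = 32768 + 16384 + 512 + 128 + 64 + 32 = 49888 ✓



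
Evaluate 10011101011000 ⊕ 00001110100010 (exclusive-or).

XOR: 1 when bits differ
  10011101011000
^ 00001110100010
----------------
  10010011111010
Decimal: 10072 ^ 930 = 9466



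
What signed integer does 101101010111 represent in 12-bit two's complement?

Binary: 101101010111
Sign bit: 1 (negative)
Invert: 010010101000
Add 1:  010010101001
Magnitude: 010010101001 = 1024 + 128 + 32 + 8 + 1 = 1193
Value: -1193



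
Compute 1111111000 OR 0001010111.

OR: 1 when either bit is 1
  1111111000
| 0001010111
------------
  1111111111
Decimal: 1016 | 87 = 1023



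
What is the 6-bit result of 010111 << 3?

Original: 010111 (decimal 23)
Shift left by 3 positions
Append 3 zeros on the right and drop the 3 high bits that overflow the 6-bit width
Result: 111000 (decimal 56)
Equivalent: 23 << 3 = 23 × 2^3 = 184, truncated to 6 bits = 56



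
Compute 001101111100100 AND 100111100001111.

AND: 1 only when both bits are 1
  001101111100100
& 100111100001111
-----------------
  000101100000100
Decimal: 7140 & 20239 = 2820



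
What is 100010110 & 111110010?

AND: 1 only when both bits are 1
  100010110
& 111110010
-----------
  100010010
Decimal: 278 & 498 = 274



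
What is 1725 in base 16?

Using repeated division by 16 (digits 10–15 are A–F):
1725 ÷ 16 = 107 remainder 13 (D)
107 ÷ 16 = 6 remainder 11 (B)
6 ÷ 16 = 0 remainder 6
Reading remainders bottom to top: 6BD



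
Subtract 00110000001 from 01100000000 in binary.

Method 1 - Direct subtraction (column by column from the right: bit − bit − borrow-in; if negative, add 2 and borrow 1 from the next column):
borrow: 01111111110
        01100000000
-       00110000001
-------------------
        00101111111

Method 2 - Add two's complement:
Two's complement of 00110000001: invert → 11001111110, add 1 → 11001111111
  01100000000
+ 11001111111
-------------
 100101111111  (end carry out of the top bit = 1)
Discarding the end carry: 00101111111
Decimal check:
  01100000000 = 512 + 256 = 768
  00110000001 = 256 + 128 + 1 = 385
  768 - 385 = 383, and 00101111111 = 256 + 64 + 32 + 16 + 8 + 4 + 2 + 1 = 383 ✓



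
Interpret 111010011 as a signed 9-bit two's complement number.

Binary: 111010011
Sign bit: 1 (negative)
Invert: 000101100
Add 1:  000101101
Magnitude: 000101101 = 32 + 8 + 4 + 1 = 45
Value: -45



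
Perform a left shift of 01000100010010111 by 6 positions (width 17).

Original: 01000100010010111 (decimal 34967)
Shift left by 6 positions
Append 6 zeros on the right and drop the 6 high bits that overflow the 17-bit width
Result: 00010010111000000 (decimal 9664)
Equivalent: 34967 << 6 = 34967 × 2^6 = 2237888, truncated to 17 bits = 9664



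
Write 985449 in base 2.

Using repeated division by 2:
985449 ÷ 2 = 492724 remainder 1
492724 ÷ 2 = 246362 remainder 0
246362 ÷ 2 = 123181 remainder 0
123181 ÷ 2 = 61590 remainder 1
61590 ÷ 2 = 30795 remainder 0
30795 ÷ 2 = 15397 remainder 1
15397 ÷ 2 = 7698 remainder 1
7698 ÷ 2 = 3849 remainder 0
3849 ÷ 2 = 1924 remainder 1
1924 ÷ 2 = 962 remainder 0
962 ÷ 2 = 481 remainder 0
481 ÷ 2 = 240 remainder 1
240 ÷ 2 = 120 remainder 0
120 ÷ 2 = 60 remainder 0
60 ÷ 2 = 30 remainder 0
30 ÷ 2 = 15 remainder 0
15 ÷ 2 = 7 remainder 1
7 ÷ 2 = 3 remainder 1
3 ÷ 2 = 1 remainder 1
1 ÷ 2 = 0 remainder 1
Reading remainders bottom to top: 11110000100101101001



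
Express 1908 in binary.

Using repeated division by 2:
1908 ÷ 2 = 954 remainder 0
954 ÷ 2 = 477 remainder 0
477 ÷ 2 = 238 remainder 1
238 ÷ 2 = 119 remainder 0
119 ÷ 2 = 59 remainder 1
59 ÷ 2 = 29 remainder 1
29 ÷ 2 = 14 remainder 1
14 ÷ 2 = 7 remainder 0
7 ÷ 2 = 3 remainder 1
3 ÷ 2 = 1 remainder 1
1 ÷ 2 = 0 remainder 1
Reading remainders bottom to top: 11101110100



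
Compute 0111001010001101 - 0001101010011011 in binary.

Method 1 - Direct subtraction (column by column from the right: bit − bit − borrow-in; if negative, add 2 and borrow 1 from the next column):
borrow: 0011111111100100
        0111001010001101
-       0001101010011011
------------------------
        0101011111110010

Method 2 - Add two's complement:
Two's complement of 0001101010011011: invert → 1110010101100100, add 1 → 1110010101100101
  0111001010001101
+ 1110010101100101
------------------
 10101011111110010  (end carry out of the top bit = 1)
Discarding the end carry: 0101011111110010
Decimal check:
  0111001010001101 = 16384 + 8192 + 4096 + 512 + 128 + 8 + 4 + 1 = 29325
  0001101010011011 = 4096 + 2048 + 512 + 128 + 16 + 8 + 2 + 1 = 6811
  29325 - 6811 = 22514, and 0101011111110010 = 16384 + 4096 + 1024 + 512 + 256 + 128 + 64 + 32 + 16 + 2 = 22514 ✓



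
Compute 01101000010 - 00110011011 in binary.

Method 1 - Direct subtraction (column by column from the right: bit − bit − borrow-in; if negative, add 2 and borrow 1 from the next column):
borrow: 01101111110
        01101000010
-       00110011011
-------------------
        00110100111

Method 2 - Add two's complement:
Two's complement of 00110011011: invert → 11001100100, add 1 → 11001100101
  01101000010
+ 11001100101
-------------
 100110100111  (end carry out of the top bit = 1)
Discarding the end carry: 00110100111
Decimal check:
  01101000010 = 512 + 256 + 64 + 2 = 834
  00110011011 = 256 + 128 + 16 + 8 + 2 + 1 = 411
  834 - 411 = 423, and 00110100111 = 256 + 128 + 32 + 4 + 2 + 1 = 423 ✓



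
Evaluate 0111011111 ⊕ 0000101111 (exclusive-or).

XOR: 1 when bits differ
  0111011111
^ 0000101111
------------
  0111110000
Decimal: 479 ^ 47 = 496



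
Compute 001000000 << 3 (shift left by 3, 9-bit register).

Original: 001000000 (decimal 64)
Shift left by 3 positions
Append 3 zeros on the right and drop the 3 high bits that overflow the 9-bit width
Result: 000000000 (decimal 0)
Equivalent: 64 << 3 = 64 × 2^3 = 512, truncated to 9 bits = 0



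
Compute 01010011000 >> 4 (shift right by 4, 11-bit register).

Original: 01010011000 (decimal 664)
Shift right by 4 positions
Drop the 4 low bits; fill with zeros on the left
Result: 00000101001 (decimal 41)
Equivalent: 664 >> 4 = 664 ÷ 2^4 = 41



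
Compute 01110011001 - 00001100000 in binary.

Method 1 - Direct subtraction (column by column from the right: bit − bit − borrow-in; if negative, add 2 and borrow 1 from the next column):
borrow: 00011000000
        01110011001
-       00001100000
-------------------
        01100111001

Method 2 - Add two's complement:
Two's complement of 00001100000: invert → 11110011111, add 1 → 11110100000
  01110011001
+ 11110100000
-------------
 101100111001  (end carry out of the top bit = 1)
Discarding the end carry: 01100111001
Decimal check:
  01110011001 = 512 + 256 + 128 + 16 + 8 + 1 = 921
  00001100000 = 64 + 32 = 96
  921 - 96 = 825, and 01100111001 = 512 + 256 + 32 + 16 + 8 + 1 = 825 ✓



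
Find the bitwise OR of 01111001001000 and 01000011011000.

OR: 1 when either bit is 1
  01111001001000
| 01000011011000
----------------
  01111011011000
Decimal: 7752 | 4312 = 7896



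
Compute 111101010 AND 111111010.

AND: 1 only when both bits are 1
  111101010
& 111111010
-----------
  111101010
Decimal: 490 & 506 = 490



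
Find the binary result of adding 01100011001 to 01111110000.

Add column by column from the right: bit + bit + carry-in; write the sum mod 2, carry 1 when the sum is 2 or 3.
carry:  11111100000
        01100011001
+       01111110000
-------------------
       011100001001
(the carry out of the leftmost column, 0, becomes the leading bit)
Decimal check:
  01100011001 = 512 + 256 + 16 + 8 + 1 = 793
  01111110000 = 512 + 256 + 128 + 64 + 32 + 16 = 1008
  793 + 1008 = 1801, and 011100001001 = 1024 + 512 + 256 + 8 + 1 = 1801 ✓



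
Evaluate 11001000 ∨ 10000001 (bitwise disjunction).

OR: 1 when either bit is 1
  11001000
| 10000001
----------
  11001001
Decimal: 200 | 129 = 201



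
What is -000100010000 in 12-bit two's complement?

Original: 000100010000
Step 1 - Invert all bits: 111011101111
Step 2 - Add 1: 111011110000
Verification: 000100010000 + 111011110000 = 1000000000000; discarding the end carry (carry out of the top bit) leaves the 12-bit value 000000000000, as required for x + (-x)



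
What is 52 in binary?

Using repeated division by 2:
52 ÷ 2 = 26 remainder 0
26 ÷ 2 = 13 remainder 0
13 ÷ 2 = 6 remainder 1
6 ÷ 2 = 3 remainder 0
3 ÷ 2 = 1 remainder 1
1 ÷ 2 = 0 remainder 1
Reading remainders bottom to top: 110100



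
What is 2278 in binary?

Using repeated division by 2:
2278 ÷ 2 = 1139 remainder 0
1139 ÷ 2 = 569 remainder 1
569 ÷ 2 = 284 remainder 1
284 ÷ 2 = 142 remainder 0
142 ÷ 2 = 71 remainder 0
71 ÷ 2 = 35 remainder 1
35 ÷ 2 = 17 remainder 1
17 ÷ 2 = 8 remainder 1
8 ÷ 2 = 4 remainder 0
4 ÷ 2 = 2 remainder 0
2 ÷ 2 = 1 remainder 0
1 ÷ 2 = 0 remainder 1
Reading remainders bottom to top: 100011100110



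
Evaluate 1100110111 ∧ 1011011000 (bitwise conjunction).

AND: 1 only when both bits are 1
  1100110111
& 1011011000
------------
  1000010000
Decimal: 823 & 728 = 528



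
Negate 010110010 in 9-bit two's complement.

Original: 010110010
Step 1 - Invert all bits: 101001101
Step 2 - Add 1: 101001110
Verification: 010110010 + 101001110 = 1000000000; discarding the end carry (carry out of the top bit) leaves the 9-bit value 000000000, as required for x + (-x)



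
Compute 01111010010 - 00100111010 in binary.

Method 1 - Direct subtraction (column by column from the right: bit − bit − borrow-in; if negative, add 2 and borrow 1 from the next column):
borrow: 00001110000
        01111010010
-       00100111010
-------------------
        01010011000

Method 2 - Add two's complement:
Two's complement of 00100111010: invert → 11011000101, add 1 → 11011000110
  01111010010
+ 11011000110
-------------
 101010011000  (end carry out of the top bit = 1)
Discarding the end carry: 01010011000
Decimal check:
  01111010010 = 512 + 256 + 128 + 64 + 16 + 2 = 978
  00100111010 = 256 + 32 + 16 + 8 + 2 = 314
  978 - 314 = 664, and 01010011000 = 512 + 128 + 16 + 8 = 664 ✓



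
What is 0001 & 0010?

AND: 1 only when both bits are 1
  0001
& 0010
------
  0000
Decimal: 1 & 2 = 0



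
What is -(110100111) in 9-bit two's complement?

Original (sign bit 1, negative): 110100111
Step 1 - Invert all bits: 001011000
Step 2 - Add 1: 001011001
Verification: 110100111 + 001011001 = 1000000000; discarding the end carry (carry out of the top bit) leaves the 9-bit value 000000000, as required for x + (-x)



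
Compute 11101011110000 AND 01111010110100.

AND: 1 only when both bits are 1
  11101011110000
& 01111010110100
----------------
  01101010110000
Decimal: 15088 & 7860 = 6832



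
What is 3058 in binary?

Using repeated division by 2:
3058 ÷ 2 = 1529 remainder 0
1529 ÷ 2 = 764 remainder 1
764 ÷ 2 = 382 remainder 0
382 ÷ 2 = 191 remainder 0
191 ÷ 2 = 95 remainder 1
95 ÷ 2 = 47 remainder 1
47 ÷ 2 = 23 remainder 1
23 ÷ 2 = 11 remainder 1
11 ÷ 2 = 5 remainder 1
5 ÷ 2 = 2 remainder 1
2 ÷ 2 = 1 remainder 0
1 ÷ 2 = 0 remainder 1
Reading remainders bottom to top: 101111110010



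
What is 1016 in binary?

Using repeated division by 2:
1016 ÷ 2 = 508 remainder 0
508 ÷ 2 = 254 remainder 0
254 ÷ 2 = 127 remainder 0
127 ÷ 2 = 63 remainder 1
63 ÷ 2 = 31 remainder 1
31 ÷ 2 = 15 remainder 1
15 ÷ 2 = 7 remainder 1
7 ÷ 2 = 3 remainder 1
3 ÷ 2 = 1 remainder 1
1 ÷ 2 = 0 remainder 1
Reading remainders bottom to top: 1111111000



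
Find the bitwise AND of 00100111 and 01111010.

AND: 1 only when both bits are 1
  00100111
& 01111010
----------
  00100010
Decimal: 39 & 122 = 34



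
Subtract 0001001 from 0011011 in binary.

Method 1 - Direct subtraction (column by column from the right: bit − bit − borrow-in; if negative, add 2 and borrow 1 from the next column):
borrow: 0000000
        0011011
-       0001001
---------------
        0010010

Method 2 - Add two's complement:
Two's complement of 0001001: invert → 1110110, add 1 → 1110111
  0011011
+ 1110111
---------
 10010010  (end carry out of the top bit = 1)
Discarding the end carry: 0010010
Decimal check:
  0011011 = 16 + 8 + 2 + 1 = 27
  0001001 = 8 + 1 = 9
  27 - 9 = 18, and 0010010 = 16 + 2 = 18 ✓



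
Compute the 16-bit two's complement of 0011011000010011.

Original: 0011011000010011
Step 1 - Invert all bits: 1100100111101100
Step 2 - Add 1: 1100100111101101
Verification: 0011011000010011 + 1100100111101101 = 10000000000000000; discarding the end carry (carry out of the top bit) leaves the 16-bit value 0000000000000000, as required for x + (-x)



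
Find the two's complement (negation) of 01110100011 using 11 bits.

Original: 01110100011
Step 1 - Invert all bits: 10001011100
Step 2 - Add 1: 10001011101
Verification: 01110100011 + 10001011101 = 100000000000; discarding the end carry (carry out of the top bit) leaves the 11-bit value 00000000000, as required for x + (-x)



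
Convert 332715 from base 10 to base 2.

Using repeated division by 2:
332715 ÷ 2 = 166357 remainder 1
166357 ÷ 2 = 83178 remainder 1
83178 ÷ 2 = 41589 remainder 0
41589 ÷ 2 = 20794 remainder 1
20794 ÷ 2 = 10397 remainder 0
10397 ÷ 2 = 5198 remainder 1
5198 ÷ 2 = 2599 remainder 0
2599 ÷ 2 = 1299 remainder 1
1299 ÷ 2 = 649 remainder 1
649 ÷ 2 = 324 remainder 1
324 ÷ 2 = 162 remainder 0
162 ÷ 2 = 81 remainder 0
81 ÷ 2 = 40 remainder 1
40 ÷ 2 = 20 remainder 0
20 ÷ 2 = 10 remainder 0
10 ÷ 2 = 5 remainder 0
5 ÷ 2 = 2 remainder 1
2 ÷ 2 = 1 remainder 0
1 ÷ 2 = 0 remainder 1
Reading remainders bottom to top: 1010001001110101011



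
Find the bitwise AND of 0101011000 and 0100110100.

AND: 1 only when both bits are 1
  0101011000
& 0100110100
------------
  0100010000
Decimal: 344 & 308 = 272



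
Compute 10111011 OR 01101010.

OR: 1 when either bit is 1
  10111011
| 01101010
----------
  11111011
Decimal: 187 | 106 = 251



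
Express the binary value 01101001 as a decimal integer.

Sum of powers of 2 for each 1-bit:
2^0 + 2^3 + 2^5 + 2^6
= 1 + 8 + 32 + 64
= 105



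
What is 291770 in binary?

Using repeated division by 2:
291770 ÷ 2 = 145885 remainder 0
145885 ÷ 2 = 72942 remainder 1
72942 ÷ 2 = 36471 remainder 0
36471 ÷ 2 = 18235 remainder 1
18235 ÷ 2 = 9117 remainder 1
9117 ÷ 2 = 4558 remainder 1
4558 ÷ 2 = 2279 remainder 0
2279 ÷ 2 = 1139 remainder 1
1139 ÷ 2 = 569 remainder 1
569 ÷ 2 = 284 remainder 1
284 ÷ 2 = 142 remainder 0
142 ÷ 2 = 71 remainder 0
71 ÷ 2 = 35 remainder 1
35 ÷ 2 = 17 remainder 1
17 ÷ 2 = 8 remainder 1
8 ÷ 2 = 4 remainder 0
4 ÷ 2 = 2 remainder 0
2 ÷ 2 = 1 remainder 0
1 ÷ 2 = 0 remainder 1
Reading remainders bottom to top: 1000111001110111010



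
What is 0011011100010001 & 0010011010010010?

AND: 1 only when both bits are 1
  0011011100010001
& 0010011010010010
------------------
  0010011000010000
Decimal: 14097 & 9874 = 9744



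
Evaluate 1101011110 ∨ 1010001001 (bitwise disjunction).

OR: 1 when either bit is 1
  1101011110
| 1010001001
------------
  1111011111
Decimal: 862 | 649 = 991



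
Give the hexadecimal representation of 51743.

Using repeated division by 16 (digits 10–15 are A–F):
51743 ÷ 16 = 3233 remainder 15 (F)
3233 ÷ 16 = 202 remainder 1
202 ÷ 16 = 12 remainder 10 (A)
12 ÷ 16 = 0 remainder 12 (C)
Reading remainders bottom to top: CA1F



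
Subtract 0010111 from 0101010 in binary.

Method 1 - Direct subtraction (column by column from the right: bit − bit − borrow-in; if negative, add 2 and borrow 1 from the next column):
borrow: 0101110
        0101010
-       0010111
---------------
        0010011

Method 2 - Add two's complement:
Two's complement of 0010111: invert → 1101000, add 1 → 1101001
  0101010
+ 1101001
---------
 10010011  (end carry out of the top bit = 1)
Discarding the end carry: 0010011
Decimal check:
  0101010 = 32 + 8 + 2 = 42
  0010111 = 16 + 4 + 2 + 1 = 23
  42 - 23 = 19, and 0010011 = 16 + 2 + 1 = 19 ✓



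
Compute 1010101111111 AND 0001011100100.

AND: 1 only when both bits are 1
  1010101111111
& 0001011100100
---------------
  0000001100100
Decimal: 5503 & 740 = 100



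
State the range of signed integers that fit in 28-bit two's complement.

For 28-bit two's complement:
Minimum: -2^27 = -134217728
Maximum: 2^27 - 1 = 134217727



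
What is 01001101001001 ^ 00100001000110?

XOR: 1 when bits differ
  01001101001001
^ 00100001000110
----------------
  01101100001111
Decimal: 4937 ^ 2118 = 6927



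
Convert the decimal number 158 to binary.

Using repeated division by 2:
158 ÷ 2 = 79 remainder 0
79 ÷ 2 = 39 remainder 1
39 ÷ 2 = 19 remainder 1
19 ÷ 2 = 9 remainder 1
9 ÷ 2 = 4 remainder 1
4 ÷ 2 = 2 remainder 0
2 ÷ 2 = 1 remainder 0
1 ÷ 2 = 0 remainder 1
Reading remainders bottom to top: 10011110



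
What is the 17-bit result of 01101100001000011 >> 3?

Original: 01101100001000011 (decimal 55363)
Shift right by 3 positions
Drop the 3 low bits; fill with zeros on the left
Result: 00001101100001000 (decimal 6920)
Equivalent: 55363 >> 3 = 55363 ÷ 2^3 = 6920



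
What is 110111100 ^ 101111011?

XOR: 1 when bits differ
  110111100
^ 101111011
-----------
  011000111
Decimal: 444 ^ 379 = 199



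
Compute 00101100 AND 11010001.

AND: 1 only when both bits are 1
  00101100
& 11010001
----------
  00000000
Decimal: 44 & 209 = 0



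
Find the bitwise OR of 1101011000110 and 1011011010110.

OR: 1 when either bit is 1
  1101011000110
| 1011011010110
---------------
  1111011010110
Decimal: 6854 | 5846 = 7894



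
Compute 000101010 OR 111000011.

OR: 1 when either bit is 1
  000101010
| 111000011
-----------
  111101011
Decimal: 42 | 451 = 491



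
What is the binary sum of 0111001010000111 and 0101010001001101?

Add column by column from the right: bit + bit + carry-in; write the sum mod 2, carry 1 when the sum is 2 or 3.
carry:  1110000000011110
        0111001010000111
+       0101010001001101
------------------------
       01100011011010100
(the carry out of the leftmost column, 0, becomes the leading bit)
Decimal check:
  0111001010000111 = 16384 + 8192 + 4096 + 512 + 128 + 4 + 2 + 1 = 29319
  0101010001001101 = 16384 + 4096 + 1024 + 64 + 8 + 4 + 1 = 21581
  29319 + 21581 = 50900, and 01100011011010100 = 32768 + 16384 + 1024 + 512 + 128 + 64 + 16 + 4 = 50900 ✓



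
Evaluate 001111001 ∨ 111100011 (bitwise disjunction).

OR: 1 when either bit is 1
  001111001
| 111100011
-----------
  111111011
Decimal: 121 | 483 = 507



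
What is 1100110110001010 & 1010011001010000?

AND: 1 only when both bits are 1
  1100110110001010
& 1010011001010000
------------------
  1000010000000000
Decimal: 52618 & 42576 = 33792



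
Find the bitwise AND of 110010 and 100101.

AND: 1 only when both bits are 1
  110010
& 100101
--------
  100000
Decimal: 50 & 37 = 32



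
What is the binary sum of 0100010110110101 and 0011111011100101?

Add column by column from the right: bit + bit + carry-in; write the sum mod 2, carry 1 when the sum is 2 or 3.
carry:  1111111111001010
        0100010110110101
+       0011111011100101
------------------------
       01000010010011010
(the carry out of the leftmost column, 0, becomes the leading bit)
Decimal check:
  0100010110110101 = 16384 + 1024 + 256 + 128 + 32 + 16 + 4 + 1 = 17845
  0011111011100101 = 8192 + 4096 + 2048 + 1024 + 512 + 128 + 64 + 32 + 4 + 1 = 16101
  17845 + 16101 = 33946, and 01000010010011010 = 32768 + 1024 + 128 + 16 + 8 + 2 = 33946 ✓



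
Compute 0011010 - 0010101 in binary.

Method 1 - Direct subtraction (column by column from the right: bit − bit − borrow-in; if negative, add 2 and borrow 1 from the next column):
borrow: 0001010
        0011010
-       0010101
---------------
        0000101

Method 2 - Add two's complement:
Two's complement of 0010101: invert → 1101010, add 1 → 1101011
  0011010
+ 1101011
---------
 10000101  (end carry out of the top bit = 1)
Discarding the end carry: 0000101
Decimal check:
  0011010 = 16 + 8 + 2 = 26
  0010101 = 16 + 4 + 1 = 21
  26 - 21 = 5, and 0000101 = 4 + 1 = 5 ✓



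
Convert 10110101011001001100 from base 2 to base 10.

Sum of powers of 2 for each 1-bit:
2^2 + 2^3 + 2^6 + 2^9 + 2^10 + 2^12 + 2^14 + 2^16 + 2^17 + 2^19
= 4 + 8 + 64 + 512 + 1024 + 4096 + 16384 + 65536 + 131072 + 524288
= 742988



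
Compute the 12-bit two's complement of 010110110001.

Original: 010110110001
Step 1 - Invert all bits: 101001001110
Step 2 - Add 1: 101001001111
Verification: 010110110001 + 101001001111 = 1000000000000; discarding the end carry (carry out of the top bit) leaves the 12-bit value 000000000000, as required for x + (-x)



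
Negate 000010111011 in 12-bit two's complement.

Original: 000010111011
Step 1 - Invert all bits: 111101000100
Step 2 - Add 1: 111101000101
Verification: 000010111011 + 111101000101 = 1000000000000; discarding the end carry (carry out of the top bit) leaves the 12-bit value 000000000000, as required for x + (-x)



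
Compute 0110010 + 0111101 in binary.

Add column by column from the right: bit + bit + carry-in; write the sum mod 2, carry 1 when the sum is 2 or 3.
carry:  1100000
        0110010
+       0111101
---------------
       01101111
(the carry out of the leftmost column, 0, becomes the leading bit)
Decimal check:
  0110010 = 32 + 16 + 2 = 50
  0111101 = 32 + 16 + 8 + 4 + 1 = 61
  50 + 61 = 111, and 01101111 = 64 + 32 + 8 + 4 + 2 + 1 = 111 ✓



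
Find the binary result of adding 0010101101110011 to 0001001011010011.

Add column by column from the right: bit + bit + carry-in; write the sum mod 2, carry 1 when the sum is 2 or 3.
carry:  0000011111100110
        0010101101110011
+       0001001011010011
------------------------
       00011111001000110
(the carry out of the leftmost column, 0, becomes the leading bit)
Decimal check:
  0010101101110011 = 8192 + 2048 + 512 + 256 + 64 + 32 + 16 + 2 + 1 = 11123
  0001001011010011 = 4096 + 512 + 128 + 64 + 16 + 2 + 1 = 4819
  11123 + 4819 = 15942, and 00011111001000110 = 8192 + 4096 + 2048 + 1024 + 512 + 64 + 4 + 2 = 15942 ✓



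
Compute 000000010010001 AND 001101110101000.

AND: 1 only when both bits are 1
  000000010010001
& 001101110101000
-----------------
  000000010000000
Decimal: 145 & 7080 = 128



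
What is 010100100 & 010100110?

AND: 1 only when both bits are 1
  010100100
& 010100110
-----------
  010100100
Decimal: 164 & 166 = 164



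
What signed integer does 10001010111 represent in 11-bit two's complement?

Binary: 10001010111
Sign bit: 1 (negative)
Invert: 01110101000
Add 1:  01110101001
Magnitude: 01110101001 = 512 + 256 + 128 + 32 + 8 + 1 = 937
Value: -937



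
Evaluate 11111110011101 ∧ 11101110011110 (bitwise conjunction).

AND: 1 only when both bits are 1
  11111110011101
& 11101110011110
----------------
  11101110011100
Decimal: 16285 & 15262 = 15260



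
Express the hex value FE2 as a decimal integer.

Expand by place value (powers of 16):
Digit values: F = 15, E = 14
FE2 = 15 × 16^2 + 14 × 16^1 + 2 × 16^0
= 15 × 256 + 14 × 16 + 2 × 1
= 3840 + 224 + 2
= 4066



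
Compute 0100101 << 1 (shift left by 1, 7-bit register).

Original: 0100101 (decimal 37)
Shift left by 1 position
Append 1 zero on the right
Result: 1001010 (decimal 74)
Equivalent: 37 << 1 = 37 × 2^1 = 74



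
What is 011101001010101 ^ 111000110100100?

XOR: 1 when bits differ
  011101001010101
^ 111000110100100
-----------------
  100101111110001
Decimal: 14933 ^ 29092 = 19441



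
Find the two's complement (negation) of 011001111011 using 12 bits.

Original: 011001111011
Step 1 - Invert all bits: 100110000100
Step 2 - Add 1: 100110000101
Verification: 011001111011 + 100110000101 = 1000000000000; discarding the end carry (carry out of the top bit) leaves the 12-bit value 000000000000, as required for x + (-x)



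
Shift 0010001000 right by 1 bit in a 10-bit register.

Original: 0010001000 (decimal 136)
Shift right by 1 position
Drop the 1 low bit; fill with zero on the left
Result: 0001000100 (decimal 68)
Equivalent: 136 >> 1 = 136 ÷ 2^1 = 68



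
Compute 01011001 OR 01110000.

OR: 1 when either bit is 1
  01011001
| 01110000
----------
  01111001
Decimal: 89 | 112 = 121



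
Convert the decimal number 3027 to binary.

Using repeated division by 2:
3027 ÷ 2 = 1513 remainder 1
1513 ÷ 2 = 756 remainder 1
756 ÷ 2 = 378 remainder 0
378 ÷ 2 = 189 remainder 0
189 ÷ 2 = 94 remainder 1
94 ÷ 2 = 47 remainder 0
47 ÷ 2 = 23 remainder 1
23 ÷ 2 = 11 remainder 1
11 ÷ 2 = 5 remainder 1
5 ÷ 2 = 2 remainder 1
2 ÷ 2 = 1 remainder 0
1 ÷ 2 = 0 remainder 1
Reading remainders bottom to top: 101111010011



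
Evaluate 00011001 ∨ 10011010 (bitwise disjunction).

OR: 1 when either bit is 1
  00011001
| 10011010
----------
  10011011
Decimal: 25 | 154 = 155



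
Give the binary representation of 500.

Using repeated division by 2:
500 ÷ 2 = 250 remainder 0
250 ÷ 2 = 125 remainder 0
125 ÷ 2 = 62 remainder 1
62 ÷ 2 = 31 remainder 0
31 ÷ 2 = 15 remainder 1
15 ÷ 2 = 7 remainder 1
7 ÷ 2 = 3 remainder 1
3 ÷ 2 = 1 remainder 1
1 ÷ 2 = 0 remainder 1
Reading remainders bottom to top: 111110100



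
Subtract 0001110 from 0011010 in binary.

Method 1 - Direct subtraction (column by column from the right: bit − bit − borrow-in; if negative, add 2 and borrow 1 from the next column):
borrow: 0011000
        0011010
-       0001110
---------------
        0001100

Method 2 - Add two's complement:
Two's complement of 0001110: invert → 1110001, add 1 → 1110010
  0011010
+ 1110010
---------
 10001100  (end carry out of the top bit = 1)
Discarding the end carry: 0001100
Decimal check:
  0011010 = 16 + 8 + 2 = 26
  0001110 = 8 + 4 + 2 = 14
  26 - 14 = 12, and 0001100 = 8 + 4 = 12 ✓



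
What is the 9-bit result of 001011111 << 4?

Original: 001011111 (decimal 95)
Shift left by 4 positions
Append 4 zeros on the right and drop the 4 high bits that overflow the 9-bit width
Result: 111110000 (decimal 496)
Equivalent: 95 << 4 = 95 × 2^4 = 1520, truncated to 9 bits = 496



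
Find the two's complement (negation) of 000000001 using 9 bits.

Original: 000000001
Step 1 - Invert all bits: 111111110
Step 2 - Add 1: 111111111
Verification: 000000001 + 111111111 = 1000000000; discarding the end carry (carry out of the top bit) leaves the 9-bit value 000000000, as required for x + (-x)



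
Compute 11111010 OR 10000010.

OR: 1 when either bit is 1
  11111010
| 10000010
----------
  11111010
Decimal: 250 | 130 = 250



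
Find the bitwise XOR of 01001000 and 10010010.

XOR: 1 when bits differ
  01001000
^ 10010010
----------
  11011010
Decimal: 72 ^ 146 = 218



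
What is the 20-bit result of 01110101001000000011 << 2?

Original: 01110101001000000011 (decimal 479747)
Shift left by 2 positions
Append 2 zeros on the right and drop the 2 high bits that overflow the 20-bit width
Result: 11010100100000001100 (decimal 870412)
Equivalent: 479747 << 2 = 479747 × 2^2 = 1918988, truncated to 20 bits = 870412



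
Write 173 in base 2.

Using repeated division by 2:
173 ÷ 2 = 86 remainder 1
86 ÷ 2 = 43 remainder 0
43 ÷ 2 = 21 remainder 1
21 ÷ 2 = 10 remainder 1
10 ÷ 2 = 5 remainder 0
5 ÷ 2 = 2 remainder 1
2 ÷ 2 = 1 remainder 0
1 ÷ 2 = 0 remainder 1
Reading remainders bottom to top: 10101101



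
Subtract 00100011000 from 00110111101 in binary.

Method 1 - Direct subtraction (column by column from the right: bit − bit − borrow-in; if negative, add 2 and borrow 1 from the next column):
borrow: 00000000000
        00110111101
-       00100011000
-------------------
        00010100101

Method 2 - Add two's complement:
Two's complement of 00100011000: invert → 11011100111, add 1 → 11011101000
  00110111101
+ 11011101000
-------------
 100010100101  (end carry out of the top bit = 1)
Discarding the end carry: 00010100101
Decimal check:
  00110111101 = 256 + 128 + 32 + 16 + 8 + 4 + 1 = 445
  00100011000 = 256 + 16 + 8 = 280
  445 - 280 = 165, and 00010100101 = 128 + 32 + 4 + 1 = 165 ✓



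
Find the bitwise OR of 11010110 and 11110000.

OR: 1 when either bit is 1
  11010110
| 11110000
----------
  11110110
Decimal: 214 | 240 = 246



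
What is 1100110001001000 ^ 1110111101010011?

XOR: 1 when bits differ
  1100110001001000
^ 1110111101010011
------------------
  0010001100011011
Decimal: 52296 ^ 61267 = 8987



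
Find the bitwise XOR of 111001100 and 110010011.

XOR: 1 when bits differ
  111001100
^ 110010011
-----------
  001011111
Decimal: 460 ^ 403 = 95



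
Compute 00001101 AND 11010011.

AND: 1 only when both bits are 1
  00001101
& 11010011
----------
  00000001
Decimal: 13 & 211 = 1



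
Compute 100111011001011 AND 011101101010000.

AND: 1 only when both bits are 1
  100111011001011
& 011101101010000
-----------------
  000101001000000
Decimal: 20171 & 15184 = 2624



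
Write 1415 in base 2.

Using repeated division by 2:
1415 ÷ 2 = 707 remainder 1
707 ÷ 2 = 353 remainder 1
353 ÷ 2 = 176 remainder 1
176 ÷ 2 = 88 remainder 0
88 ÷ 2 = 44 remainder 0
44 ÷ 2 = 22 remainder 0
22 ÷ 2 = 11 remainder 0
11 ÷ 2 = 5 remainder 1
5 ÷ 2 = 2 remainder 1
2 ÷ 2 = 1 remainder 0
1 ÷ 2 = 0 remainder 1
Reading remainders bottom to top: 10110000111



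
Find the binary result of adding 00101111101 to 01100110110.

Add column by column from the right: bit + bit + carry-in; write the sum mod 2, carry 1 when the sum is 2 or 3.
carry:  11011111000
        00101111101
+       01100110110
-------------------
       010010110011
(the carry out of the leftmost column, 0, becomes the leading bit)
Decimal check:
  00101111101 = 256 + 64 + 32 + 16 + 8 + 4 + 1 = 381
  01100110110 = 512 + 256 + 32 + 16 + 4 + 2 = 822
  381 + 822 = 1203, and 010010110011 = 1024 + 128 + 32 + 16 + 2 + 1 = 1203 ✓



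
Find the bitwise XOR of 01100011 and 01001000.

XOR: 1 when bits differ
  01100011
^ 01001000
----------
  00101011
Decimal: 99 ^ 72 = 43



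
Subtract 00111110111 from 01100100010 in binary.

Method 1 - Direct subtraction (column by column from the right: bit − bit − borrow-in; if negative, add 2 and borrow 1 from the next column):
borrow: 01111111110
        01100100010
-       00111110111
-------------------
        00100101011

Method 2 - Add two's complement:
Two's complement of 00111110111: invert → 11000001000, add 1 → 11000001001
  01100100010
+ 11000001001
-------------
 100100101011  (end carry out of the top bit = 1)
Discarding the end carry: 00100101011
Decimal check:
  01100100010 = 512 + 256 + 32 + 2 = 802
  00111110111 = 256 + 128 + 64 + 32 + 16 + 4 + 2 + 1 = 503
  802 - 503 = 299, and 00100101011 = 256 + 32 + 8 + 2 + 1 = 299 ✓

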